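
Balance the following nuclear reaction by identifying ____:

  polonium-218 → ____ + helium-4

Pb-214

Conserve mass number: 218 = A + 4, so A = 214.
Conserve atomic number: 84 = Z + 2, so Z = 82.
Z = 82 is lead, so the species is lead-214.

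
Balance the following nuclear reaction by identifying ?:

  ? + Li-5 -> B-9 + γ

Conserve mass number: A + 5 = 9 + 0, so A = 4.
Conserve atomic number: Z + 3 = 5 + 0, so Z = 2.
A = 4 and Z = 2 is He-4 — an alpha particle.

alpha particle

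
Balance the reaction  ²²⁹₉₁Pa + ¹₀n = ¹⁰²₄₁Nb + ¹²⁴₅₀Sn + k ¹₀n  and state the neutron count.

4

Conserve mass number: 230 = 102 + 124 + k, so k = 230 − 226 = 4.
Check atomic number: 91 = 41 + 50 + 0 = 91. ✓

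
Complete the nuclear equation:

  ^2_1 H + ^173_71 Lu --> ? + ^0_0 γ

Conserve mass number: 2 + 173 = A + 0, so A = 175.
Conserve atomic number: 1 + 71 = Z + 0, so Z = 72.
Z = 72 is hafnium, so the species is ^175_72 Hf.

Hf-175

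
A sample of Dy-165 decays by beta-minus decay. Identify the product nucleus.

Beta-minus decay: mass number changes by +0, atomic number by +1.
A: 165 = 165; Z: 66 + 1 = 67.
Z = 67 is holmium, so the daughter is Ho-165.

Ho-165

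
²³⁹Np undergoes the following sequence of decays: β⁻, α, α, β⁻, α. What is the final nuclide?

Ac-227

Start: (A, Z) = (239, 93).
After β⁻: (239, 94).
After α: (235, 92).
After α: (231, 90).
After β⁻: (231, 91).
After α: (227, 89).
Z = 89 is actinium.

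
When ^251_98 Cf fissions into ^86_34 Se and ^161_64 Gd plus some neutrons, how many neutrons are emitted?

4

Conserve mass number: 251 = 86 + 161 + k, so k = 251 − 247 = 4.
Check atomic number: 98 = 34 + 64 + 0 = 98. ✓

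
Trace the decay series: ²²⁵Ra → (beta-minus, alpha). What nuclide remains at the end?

Fr-221

Start: (A, Z) = (225, 88).
After β⁻: (225, 89).
After α: (221, 87).
Z = 87 is francium.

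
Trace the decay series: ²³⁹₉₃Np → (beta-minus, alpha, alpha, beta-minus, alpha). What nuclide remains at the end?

Start: (A, Z) = (239, 93).
After β⁻: (239, 94).
After α: (235, 92).
After α: (231, 90).
After β⁻: (231, 91).
After α: (227, 89).
Z = 89 is actinium.

Ac-227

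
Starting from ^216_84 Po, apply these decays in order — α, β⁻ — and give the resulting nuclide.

Start: (A, Z) = (216, 84).
After α: (212, 82).
After β⁻: (212, 83).
Z = 83 is bismuth.

Bi-212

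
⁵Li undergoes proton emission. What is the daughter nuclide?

He-4

Proton emission: mass number changes by -1, atomic number by -1.
A: 5 − 1 = 4; Z: 3 − 1 = 2.
Z = 2 is helium, so the daughter is ⁴He.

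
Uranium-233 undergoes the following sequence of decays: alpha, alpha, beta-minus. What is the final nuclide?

Start: (A, Z) = (233, 92).
After α: (229, 90).
After α: (225, 88).
After β⁻: (225, 89).
Z = 89 is actinium.

Ac-225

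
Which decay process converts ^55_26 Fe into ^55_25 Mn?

beta-plus decay or electron capture

ΔA = 55 − 55 = 0; ΔZ = 25 − 26 = -1.
A is unchanged and Z drops by 1 — a proton has become a neutron (β⁺ emission or electron capture).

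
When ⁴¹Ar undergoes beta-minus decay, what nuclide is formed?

Beta-minus decay: mass number changes by +0, atomic number by +1.
A: 41 = 41; Z: 18 + 1 = 19.
Z = 19 is potassium, so the daughter is ⁴¹K.

K-41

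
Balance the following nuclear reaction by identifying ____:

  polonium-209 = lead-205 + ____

alpha particle

Conserve mass number: 209 = 205 + A, so A = 4.
Conserve atomic number: 84 = 82 + Z, so Z = 2.
A = 4 and Z = 2 is helium-4 — an alpha particle.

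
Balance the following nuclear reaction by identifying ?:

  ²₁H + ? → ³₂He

proton

Conserve mass number: 2 + A = 3, so A = 1.
Conserve atomic number: 1 + Z = 2, so Z = 1.
A = 1 and Z = 1 is ¹₁H — a proton.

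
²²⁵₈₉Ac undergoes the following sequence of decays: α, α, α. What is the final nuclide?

Start: (A, Z) = (225, 89).
After α: (221, 87).
After α: (217, 85).
After α: (213, 83).
Z = 83 is bismuth.

Bi-213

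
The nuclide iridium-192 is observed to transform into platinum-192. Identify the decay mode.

ΔA = 192 − 192 = 0; ΔZ = 78 − 77 = +1.
A is unchanged and Z rises by 1 — a neutron has become a proton (β⁻ decay).

beta-minus decay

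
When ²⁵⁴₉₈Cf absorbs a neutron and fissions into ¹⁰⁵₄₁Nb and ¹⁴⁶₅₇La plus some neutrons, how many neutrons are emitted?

Conserve mass number: 255 = 105 + 146 + k, so k = 255 − 251 = 4.
Check atomic number: 98 = 41 + 57 + 0 = 98. ✓

4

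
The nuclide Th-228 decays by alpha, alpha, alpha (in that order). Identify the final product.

Start: (A, Z) = (228, 90).
After α: (224, 88).
After α: (220, 86).
After α: (216, 84).
Z = 84 is polonium.

Po-216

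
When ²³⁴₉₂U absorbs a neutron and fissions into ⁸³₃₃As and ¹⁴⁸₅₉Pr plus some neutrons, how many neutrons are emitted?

4

Conserve mass number: 235 = 83 + 148 + k, so k = 235 − 231 = 4.
Check atomic number: 92 = 33 + 59 + 0 = 92. ✓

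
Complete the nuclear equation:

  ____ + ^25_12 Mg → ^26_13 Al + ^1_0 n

deuteron

Conserve mass number: A + 25 = 26 + 1, so A = 2.
Conserve atomic number: Z + 12 = 13 + 0, so Z = 1.
A = 2 and Z = 1 is ^2_1 H — a deuteron.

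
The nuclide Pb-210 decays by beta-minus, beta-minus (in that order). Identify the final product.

Po-210

Start: (A, Z) = (210, 82).
After β⁻: (210, 83).
After β⁻: (210, 84).
Z = 84 is polonium.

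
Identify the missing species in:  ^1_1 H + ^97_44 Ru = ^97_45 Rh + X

neutron

Conserve mass number: 1 + 97 = 97 + A, so A = 1.
Conserve atomic number: 1 + 44 = 45 + Z, so Z = 0.
A = 1 and Z = 0 is ^1_0 n — a neutron.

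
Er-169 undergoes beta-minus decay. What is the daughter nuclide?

Tm-169

Beta-minus decay: mass number changes by +0, atomic number by +1.
A: 169 = 169; Z: 68 + 1 = 69.
Z = 69 is thulium, so the daughter is Tm-169.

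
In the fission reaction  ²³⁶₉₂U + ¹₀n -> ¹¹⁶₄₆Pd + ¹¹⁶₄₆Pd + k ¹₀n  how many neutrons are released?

Conserve mass number: 237 = 116 + 116 + k, so k = 237 − 232 = 5.
Check atomic number: 92 = 46 + 46 + 0 = 92. ✓

5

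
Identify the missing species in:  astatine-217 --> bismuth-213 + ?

Conserve mass number: 217 = 213 + A, so A = 4.
Conserve atomic number: 85 = 83 + Z, so Z = 2.
A = 4 and Z = 2 is helium-4 — an alpha particle.

alpha particle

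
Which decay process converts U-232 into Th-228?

alpha decay

ΔA = 228 − 232 = -4; ΔZ = 90 − 92 = -2.
A drops by 4 and Z drops by 2 — the signature of alpha emission.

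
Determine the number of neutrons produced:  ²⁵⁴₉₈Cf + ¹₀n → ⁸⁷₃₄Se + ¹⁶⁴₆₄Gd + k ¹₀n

Conserve mass number: 255 = 87 + 164 + k, so k = 255 − 251 = 4.
Check atomic number: 98 = 34 + 64 + 0 = 98. ✓

4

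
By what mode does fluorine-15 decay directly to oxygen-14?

ΔA = 14 − 15 = -1; ΔZ = 8 − 9 = -1.
A drops by 1 and Z drops by 1 — a proton was emitted.

proton emission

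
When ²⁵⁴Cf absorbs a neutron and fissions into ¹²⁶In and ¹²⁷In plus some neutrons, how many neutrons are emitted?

2

Conserve mass number: 255 = 126 + 127 + k, so k = 255 − 253 = 2.
Check atomic number: 98 = 49 + 49 + 0 = 98. ✓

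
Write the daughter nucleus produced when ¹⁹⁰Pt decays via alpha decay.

Alpha decay: mass number changes by -4, atomic number by -2.
A: 190 − 4 = 186; Z: 78 − 2 = 76.
Z = 76 is osmium, so the daughter is ¹⁸⁶Os.

Os-186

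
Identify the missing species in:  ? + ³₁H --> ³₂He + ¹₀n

proton

Conserve mass number: A + 3 = 3 + 1, so A = 1.
Conserve atomic number: Z + 1 = 2 + 0, so Z = 1.
A = 1 and Z = 1 is ¹₁H — a proton.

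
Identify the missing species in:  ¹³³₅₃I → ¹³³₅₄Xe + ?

Conserve mass number: 133 = 133 + A, so A = 0.
Conserve atomic number: 53 = 54 + Z, so Z = -1.
A = 0 and Z = -1 is ⁰₋₁e — a beta-minus particle.

beta-minus particle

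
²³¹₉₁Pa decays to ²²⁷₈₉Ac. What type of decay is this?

alpha decay

ΔA = 227 − 231 = -4; ΔZ = 89 − 91 = -2.
A drops by 4 and Z drops by 2 — the signature of alpha emission.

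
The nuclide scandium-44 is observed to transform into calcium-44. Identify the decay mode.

beta-plus decay or electron capture

ΔA = 44 − 44 = 0; ΔZ = 20 − 21 = -1.
A is unchanged and Z drops by 1 — a proton has become a neutron (β⁺ emission or electron capture).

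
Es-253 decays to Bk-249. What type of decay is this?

ΔA = 249 − 253 = -4; ΔZ = 97 − 99 = -2.
A drops by 4 and Z drops by 2 — the signature of alpha emission.

alpha decay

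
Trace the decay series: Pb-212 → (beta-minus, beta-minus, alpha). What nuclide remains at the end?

Pb-208

Start: (A, Z) = (212, 82).
After β⁻: (212, 83).
After β⁻: (212, 84).
After α: (208, 82).
Z = 82 is lead.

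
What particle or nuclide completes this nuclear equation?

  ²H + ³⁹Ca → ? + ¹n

Conserve mass number: 2 + 39 = A + 1, so A = 40.
Conserve atomic number: 1 + 20 = Z + 0, so Z = 21.
Z = 21 is scandium, so the species is ⁴⁰Sc.

Sc-40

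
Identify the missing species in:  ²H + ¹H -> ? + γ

Conserve mass number: 2 + 1 = A + 0, so A = 3.
Conserve atomic number: 1 + 1 = Z + 0, so Z = 2.
Z = 2 is helium, so the species is ³He.

He-3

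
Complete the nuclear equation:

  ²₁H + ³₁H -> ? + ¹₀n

Conserve mass number: 2 + 3 = A + 1, so A = 4.
Conserve atomic number: 1 + 1 = Z + 0, so Z = 2.
A = 4 and Z = 2 is ⁴₂He — an alpha particle.

He-4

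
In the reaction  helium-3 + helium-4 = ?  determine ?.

Conserve mass number: 3 + 4 = A, so A = 7.
Conserve atomic number: 2 + 2 = Z, so Z = 4.
Z = 4 is beryllium, so the species is beryllium-7.

Be-7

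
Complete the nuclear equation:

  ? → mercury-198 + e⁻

Conserve mass number: A = 198 + 0, so A = 198.
Conserve atomic number: Z = 80 − 1, so Z = 79.
Z = 79 is gold, so the species is gold-198.

Au-198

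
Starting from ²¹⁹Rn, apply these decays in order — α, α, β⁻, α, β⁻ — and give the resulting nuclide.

Start: (A, Z) = (219, 86).
After α: (215, 84).
After α: (211, 82).
After β⁻: (211, 83).
After α: (207, 81).
After β⁻: (207, 82).
Z = 82 is lead.

Pb-207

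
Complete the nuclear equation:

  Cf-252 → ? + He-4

Conserve mass number: 252 = A + 4, so A = 248.
Conserve atomic number: 98 = Z + 2, so Z = 96.
Z = 96 is curium, so the species is Cm-248.

Cm-248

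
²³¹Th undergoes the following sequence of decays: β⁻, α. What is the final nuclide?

Start: (A, Z) = (231, 90).
After β⁻: (231, 91).
After α: (227, 89).
Z = 89 is actinium.

Ac-227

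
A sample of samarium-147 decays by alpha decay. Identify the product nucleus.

Alpha decay: mass number changes by -4, atomic number by -2.
A: 147 − 4 = 143; Z: 62 − 2 = 60.
Z = 60 is neodymium, so the daughter is neodymium-143.

Nd-143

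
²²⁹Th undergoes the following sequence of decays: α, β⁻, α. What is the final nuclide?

Start: (A, Z) = (229, 90).
After α: (225, 88).
After β⁻: (225, 89).
After α: (221, 87).
Z = 87 is francium.

Fr-221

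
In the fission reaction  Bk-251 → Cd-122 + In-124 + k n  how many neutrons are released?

5

Conserve mass number: 251 = 122 + 124 + k, so k = 251 − 246 = 5.
Check atomic number: 97 = 48 + 49 + 0 = 97. ✓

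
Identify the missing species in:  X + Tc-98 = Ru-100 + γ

deuteron

Conserve mass number: A + 98 = 100 + 0, so A = 2.
Conserve atomic number: Z + 43 = 44 + 0, so Z = 1.
A = 2 and Z = 1 is H-2 — a deuteron.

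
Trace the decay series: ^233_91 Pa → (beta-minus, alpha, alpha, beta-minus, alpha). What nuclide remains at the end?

Fr-221

Start: (A, Z) = (233, 91).
After β⁻: (233, 92).
After α: (229, 90).
After α: (225, 88).
After β⁻: (225, 89).
After α: (221, 87).
Z = 87 is francium.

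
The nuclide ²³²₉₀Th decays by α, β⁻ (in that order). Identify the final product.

Start: (A, Z) = (232, 90).
After α: (228, 88).
After β⁻: (228, 89).
Z = 89 is actinium.

Ac-228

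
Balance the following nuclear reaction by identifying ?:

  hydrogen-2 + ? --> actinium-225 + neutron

Ra-224

Conserve mass number: 2 + A = 225 + 1, so A = 224.
Conserve atomic number: 1 + Z = 89 + 0, so Z = 88.
Z = 88 is radium, so the species is radium-224.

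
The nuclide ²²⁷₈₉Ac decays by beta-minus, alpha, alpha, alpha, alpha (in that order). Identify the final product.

Start: (A, Z) = (227, 89).
After β⁻: (227, 90).
After α: (223, 88).
After α: (219, 86).
After α: (215, 84).
After α: (211, 82).
Z = 82 is lead.

Pb-211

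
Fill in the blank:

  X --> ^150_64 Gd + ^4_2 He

Dy-154

Conserve mass number: A = 150 + 4, so A = 154.
Conserve atomic number: Z = 64 + 2, so Z = 66.
Z = 66 is dysprosium, so the species is ^154_66 Dy.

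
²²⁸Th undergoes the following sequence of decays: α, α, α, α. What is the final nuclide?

Pb-212

Start: (A, Z) = (228, 90).
After α: (224, 88).
After α: (220, 86).
After α: (216, 84).
After α: (212, 82).
Z = 82 is lead.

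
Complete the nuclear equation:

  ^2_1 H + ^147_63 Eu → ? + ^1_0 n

Gd-148

Conserve mass number: 2 + 147 = A + 1, so A = 148.
Conserve atomic number: 1 + 63 = Z + 0, so Z = 64.
Z = 64 is gadolinium, so the species is ^148_64 Gd.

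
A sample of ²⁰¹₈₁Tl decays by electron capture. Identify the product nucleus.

Hg-201

Electron capture: mass number changes by +0, atomic number by -1.
A: 201 = 201; Z: 81 − 1 = 80.
Z = 80 is mercury, so the daughter is ²⁰¹₈₀Hg.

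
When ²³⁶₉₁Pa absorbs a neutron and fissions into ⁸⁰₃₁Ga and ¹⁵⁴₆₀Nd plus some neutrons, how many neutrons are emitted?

Conserve mass number: 237 = 80 + 154 + k, so k = 237 − 234 = 3.
Check atomic number: 91 = 31 + 60 + 0 = 91. ✓

3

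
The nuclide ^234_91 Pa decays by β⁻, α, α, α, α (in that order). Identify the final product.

Start: (A, Z) = (234, 91).
After β⁻: (234, 92).
After α: (230, 90).
After α: (226, 88).
After α: (222, 86).
After α: (218, 84).
Z = 84 is polonium.

Po-218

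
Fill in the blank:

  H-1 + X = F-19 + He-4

Ne-22

Conserve mass number: 1 + A = 19 + 4, so A = 22.
Conserve atomic number: 1 + Z = 9 + 2, so Z = 10.
Z = 10 is neon, so the species is Ne-22.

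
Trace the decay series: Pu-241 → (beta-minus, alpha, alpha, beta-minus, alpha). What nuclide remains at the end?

Start: (A, Z) = (241, 94).
After β⁻: (241, 95).
After α: (237, 93).
After α: (233, 91).
After β⁻: (233, 92).
After α: (229, 90).
Z = 90 is thorium.

Th-229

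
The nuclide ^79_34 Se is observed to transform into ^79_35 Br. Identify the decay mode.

beta-minus decay

ΔA = 79 − 79 = 0; ΔZ = 35 − 34 = +1.
A is unchanged and Z rises by 1 — a neutron has become a proton (β⁻ decay).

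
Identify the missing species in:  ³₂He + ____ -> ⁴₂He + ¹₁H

deuteron

Conserve mass number: 3 + A = 4 + 1, so A = 2.
Conserve atomic number: 2 + Z = 2 + 1, so Z = 1.
A = 2 and Z = 1 is ²₁H — a deuteron.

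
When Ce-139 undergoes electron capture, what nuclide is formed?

Electron capture: mass number changes by +0, atomic number by -1.
A: 139 = 139; Z: 58 − 1 = 57.
Z = 57 is lanthanum, so the daughter is La-139.

La-139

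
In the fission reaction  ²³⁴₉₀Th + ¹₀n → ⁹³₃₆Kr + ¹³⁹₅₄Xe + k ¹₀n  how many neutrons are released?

3

Conserve mass number: 235 = 93 + 139 + k, so k = 235 − 232 = 3.
Check atomic number: 90 = 36 + 54 + 0 = 90. ✓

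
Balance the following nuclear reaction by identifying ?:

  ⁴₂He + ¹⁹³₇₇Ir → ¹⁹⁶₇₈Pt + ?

Conserve mass number: 4 + 193 = 196 + A, so A = 1.
Conserve atomic number: 2 + 77 = 78 + Z, so Z = 1.
A = 1 and Z = 1 is ¹₁H — a proton.

proton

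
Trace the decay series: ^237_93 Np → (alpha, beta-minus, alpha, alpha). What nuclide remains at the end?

Start: (A, Z) = (237, 93).
After α: (233, 91).
After β⁻: (233, 92).
After α: (229, 90).
After α: (225, 88).
Z = 88 is radium.

Ra-225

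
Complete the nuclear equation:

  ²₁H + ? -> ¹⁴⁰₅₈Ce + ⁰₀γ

La-138

Conserve mass number: 2 + A = 140 + 0, so A = 138.
Conserve atomic number: 1 + Z = 58 + 0, so Z = 57.
Z = 57 is lanthanum, so the species is ¹³⁸₅₇La.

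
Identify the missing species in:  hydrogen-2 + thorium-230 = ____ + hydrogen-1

Conserve mass number: 2 + 230 = A + 1, so A = 231.
Conserve atomic number: 1 + 90 = Z + 1, so Z = 90.
Z = 90 is thorium, so the species is thorium-231.

Th-231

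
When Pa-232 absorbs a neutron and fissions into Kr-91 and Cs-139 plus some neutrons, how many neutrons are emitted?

Conserve mass number: 233 = 91 + 139 + k, so k = 233 − 230 = 3.
Check atomic number: 91 = 36 + 55 + 0 = 91. ✓

3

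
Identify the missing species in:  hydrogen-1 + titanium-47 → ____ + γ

V-48

Conserve mass number: 1 + 47 = A + 0, so A = 48.
Conserve atomic number: 1 + 22 = Z + 0, so Z = 23.
Z = 23 is vanadium, so the species is vanadium-48.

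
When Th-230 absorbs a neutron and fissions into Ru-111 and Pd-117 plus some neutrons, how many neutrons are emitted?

3

Conserve mass number: 231 = 111 + 117 + k, so k = 231 − 228 = 3.
Check atomic number: 90 = 44 + 46 + 0 = 90. ✓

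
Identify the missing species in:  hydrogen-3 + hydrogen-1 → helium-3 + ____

Conserve mass number: 3 + 1 = 3 + A, so A = 1.
Conserve atomic number: 1 + 1 = 2 + Z, so Z = 0.
A = 1 and Z = 0 is neutron — a neutron.

neutron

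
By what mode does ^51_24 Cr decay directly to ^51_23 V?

beta-plus decay or electron capture

ΔA = 51 − 51 = 0; ΔZ = 23 − 24 = -1.
A is unchanged and Z drops by 1 — a proton has become a neutron (β⁺ emission or electron capture).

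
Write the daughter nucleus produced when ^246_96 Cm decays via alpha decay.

Alpha decay: mass number changes by -4, atomic number by -2.
A: 246 − 4 = 242; Z: 96 − 2 = 94.
Z = 94 is plutonium, so the daughter is ^242_94 Pu.

Pu-242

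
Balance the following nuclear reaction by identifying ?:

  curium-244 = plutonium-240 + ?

alpha particle

Conserve mass number: 244 = 240 + A, so A = 4.
Conserve atomic number: 96 = 94 + Z, so Z = 2.
A = 4 and Z = 2 is helium-4 — an alpha particle.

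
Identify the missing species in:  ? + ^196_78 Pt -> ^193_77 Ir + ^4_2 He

Conserve mass number: A + 196 = 193 + 4, so A = 1.
Conserve atomic number: Z + 78 = 77 + 2, so Z = 1.
A = 1 and Z = 1 is ^1_1 H — a proton.

proton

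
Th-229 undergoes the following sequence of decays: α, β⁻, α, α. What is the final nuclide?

At-217

Start: (A, Z) = (229, 90).
After α: (225, 88).
After β⁻: (225, 89).
After α: (221, 87).
After α: (217, 85).
Z = 85 is astatine.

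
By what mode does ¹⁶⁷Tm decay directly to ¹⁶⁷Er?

beta-plus decay or electron capture

ΔA = 167 − 167 = 0; ΔZ = 68 − 69 = -1.
A is unchanged and Z drops by 1 — a proton has become a neutron (β⁺ emission or electron capture).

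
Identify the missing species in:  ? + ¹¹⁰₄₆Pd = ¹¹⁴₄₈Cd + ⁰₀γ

alpha particle

Conserve mass number: A + 110 = 114 + 0, so A = 4.
Conserve atomic number: Z + 46 = 48 + 0, so Z = 2.
A = 4 and Z = 2 is ⁴₂He — an alpha particle.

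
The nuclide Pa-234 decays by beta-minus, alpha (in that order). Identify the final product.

Th-230

Start: (A, Z) = (234, 91).
After β⁻: (234, 92).
After α: (230, 90).
Z = 90 is thorium.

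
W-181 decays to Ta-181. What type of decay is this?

beta-plus decay or electron capture

ΔA = 181 − 181 = 0; ΔZ = 73 − 74 = -1.
A is unchanged and Z drops by 1 — a proton has become a neutron (β⁺ emission or electron capture).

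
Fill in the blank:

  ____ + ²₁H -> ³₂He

proton

Conserve mass number: A + 2 = 3, so A = 1.
Conserve atomic number: Z + 1 = 2, so Z = 1.
A = 1 and Z = 1 is ¹₁H — a proton.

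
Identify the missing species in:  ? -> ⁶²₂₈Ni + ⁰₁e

Cu-62

Conserve mass number: A = 62 + 0, so A = 62.
Conserve atomic number: Z = 28 + 1, so Z = 29.
Z = 29 is copper, so the species is ⁶²₂₉Cu.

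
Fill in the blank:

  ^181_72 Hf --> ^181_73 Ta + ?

beta-minus particle

Conserve mass number: 181 = 181 + A, so A = 0.
Conserve atomic number: 72 = 73 + Z, so Z = -1.
A = 0 and Z = -1 is ^0_-1 e — a beta-minus particle.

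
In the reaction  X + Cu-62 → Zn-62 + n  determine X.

Conserve mass number: A + 62 = 62 + 1, so A = 1.
Conserve atomic number: Z + 29 = 30 + 0, so Z = 1.
A = 1 and Z = 1 is H-1 — a proton.

proton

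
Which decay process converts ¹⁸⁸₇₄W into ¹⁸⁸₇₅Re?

beta-minus decay

ΔA = 188 − 188 = 0; ΔZ = 75 − 74 = +1.
A is unchanged and Z rises by 1 — a neutron has become a proton (β⁻ decay).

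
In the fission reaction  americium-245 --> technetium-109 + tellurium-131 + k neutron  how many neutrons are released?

Conserve mass number: 245 = 109 + 131 + k, so k = 245 − 240 = 5.
Check atomic number: 95 = 43 + 52 + 0 = 95. ✓

5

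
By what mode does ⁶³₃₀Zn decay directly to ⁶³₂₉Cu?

ΔA = 63 − 63 = 0; ΔZ = 29 − 30 = -1.
A is unchanged and Z drops by 1 — a proton has become a neutron (β⁺ emission or electron capture).

beta-plus decay or electron capture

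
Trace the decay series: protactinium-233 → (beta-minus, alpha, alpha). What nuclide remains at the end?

Start: (A, Z) = (233, 91).
After β⁻: (233, 92).
After α: (229, 90).
After α: (225, 88).
Z = 88 is radium.

Ra-225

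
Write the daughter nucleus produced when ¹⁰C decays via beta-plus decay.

Beta-plus decay: mass number changes by +0, atomic number by -1.
A: 10 = 10; Z: 6 − 1 = 5.
Z = 5 is boron, so the daughter is ¹⁰B.

B-10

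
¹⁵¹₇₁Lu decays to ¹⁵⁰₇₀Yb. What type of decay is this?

ΔA = 150 − 151 = -1; ΔZ = 70 − 71 = -1.
A drops by 1 and Z drops by 1 — a proton was emitted.

proton emission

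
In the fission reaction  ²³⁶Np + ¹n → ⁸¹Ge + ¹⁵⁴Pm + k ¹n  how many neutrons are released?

2

Conserve mass number: 237 = 81 + 154 + k, so k = 237 − 235 = 2.
Check atomic number: 93 = 32 + 61 + 0 = 93. ✓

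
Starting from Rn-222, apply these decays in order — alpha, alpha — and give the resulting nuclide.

Pb-214

Start: (A, Z) = (222, 86).
After α: (218, 84).
After α: (214, 82).
Z = 82 is lead.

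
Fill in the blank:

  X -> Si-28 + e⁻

Conserve mass number: A = 28 + 0, so A = 28.
Conserve atomic number: Z = 14 − 1, so Z = 13.
Z = 13 is aluminium, so the species is Al-28.

Al-28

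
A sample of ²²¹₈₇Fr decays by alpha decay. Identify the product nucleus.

At-217

Alpha decay: mass number changes by -4, atomic number by -2.
A: 221 − 4 = 217; Z: 87 − 2 = 85.
Z = 85 is astatine, so the daughter is ²¹⁷₈₅At.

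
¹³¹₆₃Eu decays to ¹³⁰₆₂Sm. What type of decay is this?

ΔA = 130 − 131 = -1; ΔZ = 62 − 63 = -1.
A drops by 1 and Z drops by 1 — a proton was emitted.

proton emission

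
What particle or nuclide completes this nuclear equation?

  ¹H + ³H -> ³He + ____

neutron

Conserve mass number: 1 + 3 = 3 + A, so A = 1.
Conserve atomic number: 1 + 1 = 2 + Z, so Z = 0.
A = 1 and Z = 0 is ¹n — a neutron.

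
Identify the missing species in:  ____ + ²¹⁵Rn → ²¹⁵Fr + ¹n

proton

Conserve mass number: A + 215 = 215 + 1, so A = 1.
Conserve atomic number: Z + 86 = 87 + 0, so Z = 1.
A = 1 and Z = 1 is ¹H — a proton.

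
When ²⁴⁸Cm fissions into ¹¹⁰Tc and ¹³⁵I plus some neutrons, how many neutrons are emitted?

3

Conserve mass number: 248 = 110 + 135 + k, so k = 248 − 245 = 3.
Check atomic number: 96 = 43 + 53 + 0 = 96. ✓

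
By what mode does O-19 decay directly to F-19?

beta-minus decay

ΔA = 19 − 19 = 0; ΔZ = 9 − 8 = +1.
A is unchanged and Z rises by 1 — a neutron has become a proton (β⁻ decay).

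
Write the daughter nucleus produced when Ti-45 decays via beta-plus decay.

Sc-45

Beta-plus decay: mass number changes by +0, atomic number by -1.
A: 45 = 45; Z: 22 − 1 = 21.
Z = 21 is scandium, so the daughter is Sc-45.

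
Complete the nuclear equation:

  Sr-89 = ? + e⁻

Y-89

Conserve mass number: 89 = A + 0, so A = 89.
Conserve atomic number: 38 = Z − 1, so Z = 39.
Z = 39 is yttrium, so the species is Y-89.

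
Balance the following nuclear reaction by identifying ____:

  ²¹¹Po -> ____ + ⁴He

Conserve mass number: 211 = A + 4, so A = 207.
Conserve atomic number: 84 = Z + 2, so Z = 82.
Z = 82 is lead, so the species is ²⁰⁷Pb.

Pb-207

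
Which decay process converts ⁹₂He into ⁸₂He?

neutron emission

ΔA = 8 − 9 = -1; ΔZ = 2 − 2 = +0.
A drops by 1 with Z unchanged — a neutron was emitted.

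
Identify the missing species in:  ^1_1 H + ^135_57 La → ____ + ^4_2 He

Ba-132

Conserve mass number: 1 + 135 = A + 4, so A = 132.
Conserve atomic number: 1 + 57 = Z + 2, so Z = 56.
Z = 56 is barium, so the species is ^132_56 Ba.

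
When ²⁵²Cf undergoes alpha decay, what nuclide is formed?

Alpha decay: mass number changes by -4, atomic number by -2.
A: 252 − 4 = 248; Z: 98 − 2 = 96.
Z = 96 is curium, so the daughter is ²⁴⁸Cm.

Cm-248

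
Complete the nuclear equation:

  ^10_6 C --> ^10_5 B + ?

positron

Conserve mass number: 10 = 10 + A, so A = 0.
Conserve atomic number: 6 = 5 + Z, so Z = 1.
A = 0 and Z = 1 is ^0_1 e — a positron.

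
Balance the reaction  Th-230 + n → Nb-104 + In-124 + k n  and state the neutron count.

3

Conserve mass number: 231 = 104 + 124 + k, so k = 231 − 228 = 3.
Check atomic number: 90 = 41 + 49 + 0 = 90. ✓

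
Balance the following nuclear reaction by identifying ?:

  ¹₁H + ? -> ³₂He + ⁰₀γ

Conserve mass number: 1 + A = 3 + 0, so A = 2.
Conserve atomic number: 1 + Z = 2 + 0, so Z = 1.
A = 2 and Z = 1 is ²₁H — a deuteron.

deuteron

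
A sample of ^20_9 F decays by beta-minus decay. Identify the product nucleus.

Ne-20

Beta-minus decay: mass number changes by +0, atomic number by +1.
A: 20 = 20; Z: 9 + 1 = 10.
Z = 10 is neon, so the daughter is ^20_10 Ne.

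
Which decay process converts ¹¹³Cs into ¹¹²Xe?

ΔA = 112 − 113 = -1; ΔZ = 54 − 55 = -1.
A drops by 1 and Z drops by 1 — a proton was emitted.

proton emission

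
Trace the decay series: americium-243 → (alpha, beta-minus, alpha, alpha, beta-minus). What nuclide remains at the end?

Pa-231

Start: (A, Z) = (243, 95).
After α: (239, 93).
After β⁻: (239, 94).
After α: (235, 92).
After α: (231, 90).
After β⁻: (231, 91).
Z = 91 is protactinium.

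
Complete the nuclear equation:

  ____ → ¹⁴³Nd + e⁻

Pr-143

Conserve mass number: A = 143 + 0, so A = 143.
Conserve atomic number: Z = 60 − 1, so Z = 59.
Z = 59 is praseodymium, so the species is ¹⁴³Pr.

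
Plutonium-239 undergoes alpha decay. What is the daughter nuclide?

U-235

Alpha decay: mass number changes by -4, atomic number by -2.
A: 239 − 4 = 235; Z: 94 − 2 = 92.
Z = 92 is uranium, so the daughter is uranium-235.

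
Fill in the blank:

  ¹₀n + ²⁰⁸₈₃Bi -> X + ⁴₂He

Tl-205

Conserve mass number: 1 + 208 = A + 4, so A = 205.
Conserve atomic number: 0 + 83 = Z + 2, so Z = 81.
Z = 81 is thallium, so the species is ²⁰⁵₈₁Tl.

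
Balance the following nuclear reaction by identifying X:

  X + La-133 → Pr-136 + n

alpha particle

Conserve mass number: A + 133 = 136 + 1, so A = 4.
Conserve atomic number: Z + 57 = 59 + 0, so Z = 2.
A = 4 and Z = 2 is He-4 — an alpha particle.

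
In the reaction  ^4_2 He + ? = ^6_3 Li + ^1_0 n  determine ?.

Conserve mass number: 4 + A = 6 + 1, so A = 3.
Conserve atomic number: 2 + Z = 3 + 0, so Z = 1.
A = 3 and Z = 1 is ^3_1 H — a triton.

triton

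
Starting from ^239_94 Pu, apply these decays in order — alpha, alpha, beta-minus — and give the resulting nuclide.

Pa-231

Start: (A, Z) = (239, 94).
After α: (235, 92).
After α: (231, 90).
After β⁻: (231, 91).
Z = 91 is protactinium.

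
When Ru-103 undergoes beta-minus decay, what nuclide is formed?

Beta-minus decay: mass number changes by +0, atomic number by +1.
A: 103 = 103; Z: 44 + 1 = 45.
Z = 45 is rhodium, so the daughter is Rh-103.

Rh-103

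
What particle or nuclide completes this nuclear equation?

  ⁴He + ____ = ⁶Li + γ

deuteron

Conserve mass number: 4 + A = 6 + 0, so A = 2.
Conserve atomic number: 2 + Z = 3 + 0, so Z = 1.
A = 2 and Z = 1 is ²H — a deuteron.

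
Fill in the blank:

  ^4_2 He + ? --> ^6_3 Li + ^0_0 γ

deuteron

Conserve mass number: 4 + A = 6 + 0, so A = 2.
Conserve atomic number: 2 + Z = 3 + 0, so Z = 1.
A = 2 and Z = 1 is ^2_1 H — a deuteron.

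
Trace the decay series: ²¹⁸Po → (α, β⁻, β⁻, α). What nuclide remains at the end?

Start: (A, Z) = (218, 84).
After α: (214, 82).
After β⁻: (214, 83).
After β⁻: (214, 84).
After α: (210, 82).
Z = 82 is lead.

Pb-210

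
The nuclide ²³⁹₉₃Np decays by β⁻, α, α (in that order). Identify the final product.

Start: (A, Z) = (239, 93).
After β⁻: (239, 94).
After α: (235, 92).
After α: (231, 90).
Z = 90 is thorium.

Th-231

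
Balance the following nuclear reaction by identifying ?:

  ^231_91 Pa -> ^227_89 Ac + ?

Conserve mass number: 231 = 227 + A, so A = 4.
Conserve atomic number: 91 = 89 + Z, so Z = 2.
A = 4 and Z = 2 is ^4_2 He — an alpha particle.

alpha particle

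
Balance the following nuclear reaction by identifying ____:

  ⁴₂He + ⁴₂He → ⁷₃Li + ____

Conserve mass number: 4 + 4 = 7 + A, so A = 1.
Conserve atomic number: 2 + 2 = 3 + Z, so Z = 1.
A = 1 and Z = 1 is ¹₁H — a proton.

proton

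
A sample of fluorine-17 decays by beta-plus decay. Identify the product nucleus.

O-17

Beta-plus decay: mass number changes by +0, atomic number by -1.
A: 17 = 17; Z: 9 − 1 = 8.
Z = 8 is oxygen, so the daughter is oxygen-17.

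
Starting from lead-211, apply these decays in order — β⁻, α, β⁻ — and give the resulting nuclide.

Start: (A, Z) = (211, 82).
After β⁻: (211, 83).
After α: (207, 81).
After β⁻: (207, 82).
Z = 82 is lead.

Pb-207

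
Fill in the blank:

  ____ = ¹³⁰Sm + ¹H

Eu-131

Conserve mass number: A = 130 + 1, so A = 131.
Conserve atomic number: Z = 62 + 1, so Z = 63.
Z = 63 is europium, so the species is ¹³¹Eu.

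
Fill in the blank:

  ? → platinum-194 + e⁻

Ir-194

Conserve mass number: A = 194 + 0, so A = 194.
Conserve atomic number: Z = 78 − 1, so Z = 77.
Z = 77 is iridium, so the species is iridium-194.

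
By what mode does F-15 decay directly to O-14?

proton emission

ΔA = 14 − 15 = -1; ΔZ = 8 − 9 = -1.
A drops by 1 and Z drops by 1 — a proton was emitted.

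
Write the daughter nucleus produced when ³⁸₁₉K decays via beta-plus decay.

Beta-plus decay: mass number changes by +0, atomic number by -1.
A: 38 = 38; Z: 19 − 1 = 18.
Z = 18 is argon, so the daughter is ³⁸₁₈Ar.

Ar-38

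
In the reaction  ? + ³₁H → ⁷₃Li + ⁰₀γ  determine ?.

Conserve mass number: A + 3 = 7 + 0, so A = 4.
Conserve atomic number: Z + 1 = 3 + 0, so Z = 2.
A = 4 and Z = 2 is ⁴₂He — an alpha particle.

alpha particle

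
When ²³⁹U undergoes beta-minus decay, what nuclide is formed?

Np-239

Beta-minus decay: mass number changes by +0, atomic number by +1.
A: 239 = 239; Z: 92 + 1 = 93.
Z = 93 is neptunium, so the daughter is ²³⁹Np.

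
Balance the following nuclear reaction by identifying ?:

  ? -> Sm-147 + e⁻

Pm-147

Conserve mass number: A = 147 + 0, so A = 147.
Conserve atomic number: Z = 62 − 1, so Z = 61.
Z = 61 is promethium, so the species is Pm-147.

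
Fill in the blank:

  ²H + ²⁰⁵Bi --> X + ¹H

Bi-206

Conserve mass number: 2 + 205 = A + 1, so A = 206.
Conserve atomic number: 1 + 83 = Z + 1, so Z = 83.
Z = 83 is bismuth, so the species is ²⁰⁶Bi.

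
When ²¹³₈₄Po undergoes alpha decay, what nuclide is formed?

Pb-209

Alpha decay: mass number changes by -4, atomic number by -2.
A: 213 − 4 = 209; Z: 84 − 2 = 82.
Z = 82 is lead, so the daughter is ²⁰⁹₈₂Pb.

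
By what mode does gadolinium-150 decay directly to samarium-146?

ΔA = 146 − 150 = -4; ΔZ = 62 − 64 = -2.
A drops by 4 and Z drops by 2 — the signature of alpha emission.

alpha decay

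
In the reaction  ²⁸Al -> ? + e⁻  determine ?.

Si-28

Conserve mass number: 28 = A + 0, so A = 28.
Conserve atomic number: 13 = Z − 1, so Z = 14.
Z = 14 is silicon, so the species is ²⁸Si.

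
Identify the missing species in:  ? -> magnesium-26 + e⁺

Al-26

Conserve mass number: A = 26 + 0, so A = 26.
Conserve atomic number: Z = 12 + 1, so Z = 13.
Z = 13 is aluminium, so the species is aluminium-26.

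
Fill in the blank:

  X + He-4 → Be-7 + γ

He-3

Conserve mass number: A + 4 = 7 + 0, so A = 3.
Conserve atomic number: Z + 2 = 4 + 0, so Z = 2.
Z = 2 is helium, so the species is He-3.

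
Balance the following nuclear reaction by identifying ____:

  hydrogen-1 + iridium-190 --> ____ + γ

Pt-191

Conserve mass number: 1 + 190 = A + 0, so A = 191.
Conserve atomic number: 1 + 77 = Z + 0, so Z = 78.
Z = 78 is platinum, so the species is platinum-191.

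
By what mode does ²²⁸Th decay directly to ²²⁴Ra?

ΔA = 224 − 228 = -4; ΔZ = 88 − 90 = -2.
A drops by 4 and Z drops by 2 — the signature of alpha emission.

alpha decay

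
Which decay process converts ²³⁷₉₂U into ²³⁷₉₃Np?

beta-minus decay

ΔA = 237 − 237 = 0; ΔZ = 93 − 92 = +1.
A is unchanged and Z rises by 1 — a neutron has become a proton (β⁻ decay).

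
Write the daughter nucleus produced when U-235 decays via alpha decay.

Alpha decay: mass number changes by -4, atomic number by -2.
A: 235 − 4 = 231; Z: 92 − 2 = 90.
Z = 90 is thorium, so the daughter is Th-231.

Th-231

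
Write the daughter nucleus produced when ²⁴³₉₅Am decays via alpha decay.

Alpha decay: mass number changes by -4, atomic number by -2.
A: 243 − 4 = 239; Z: 95 − 2 = 93.
Z = 93 is neptunium, so the daughter is ²³⁹₉₃Np.

Np-239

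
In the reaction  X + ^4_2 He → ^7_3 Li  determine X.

Conserve mass number: A + 4 = 7, so A = 3.
Conserve atomic number: Z + 2 = 3, so Z = 1.
A = 3 and Z = 1 is ^3_1 H — a triton.

triton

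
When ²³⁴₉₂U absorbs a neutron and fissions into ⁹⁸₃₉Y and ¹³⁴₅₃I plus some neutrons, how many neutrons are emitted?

3

Conserve mass number: 235 = 98 + 134 + k, so k = 235 − 232 = 3.
Check atomic number: 92 = 39 + 53 + 0 = 92. ✓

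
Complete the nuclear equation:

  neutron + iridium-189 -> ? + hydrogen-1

Conserve mass number: 1 + 189 = A + 1, so A = 189.
Conserve atomic number: 0 + 77 = Z + 1, so Z = 76.
Z = 76 is osmium, so the species is osmium-189.

Os-189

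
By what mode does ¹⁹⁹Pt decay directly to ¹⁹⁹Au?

beta-minus decay

ΔA = 199 − 199 = 0; ΔZ = 79 − 78 = +1.
A is unchanged and Z rises by 1 — a neutron has become a proton (β⁻ decay).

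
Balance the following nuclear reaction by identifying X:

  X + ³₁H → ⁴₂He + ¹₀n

Conserve mass number: A + 3 = 4 + 1, so A = 2.
Conserve atomic number: Z + 1 = 2 + 0, so Z = 1.
A = 2 and Z = 1 is ²₁H — a deuteron.

deuteron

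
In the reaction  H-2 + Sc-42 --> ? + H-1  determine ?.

Conserve mass number: 2 + 42 = A + 1, so A = 43.
Conserve atomic number: 1 + 21 = Z + 1, so Z = 21.
Z = 21 is scandium, so the species is Sc-43.

Sc-43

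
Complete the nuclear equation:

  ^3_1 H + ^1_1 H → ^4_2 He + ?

Conserve mass number: 3 + 1 = 4 + A, so A = 0.
Conserve atomic number: 1 + 1 = 2 + Z, so Z = 0.
A = 0 and Z = 0 is ^0_0 γ — a gamma ray.

gamma ray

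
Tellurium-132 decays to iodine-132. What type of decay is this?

beta-minus decay

ΔA = 132 − 132 = 0; ΔZ = 53 − 52 = +1.
A is unchanged and Z rises by 1 — a neutron has become a proton (β⁻ decay).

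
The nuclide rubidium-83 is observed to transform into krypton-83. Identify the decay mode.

ΔA = 83 − 83 = 0; ΔZ = 36 − 37 = -1.
A is unchanged and Z drops by 1 — a proton has become a neutron (β⁺ emission or electron capture).

beta-plus decay or electron capture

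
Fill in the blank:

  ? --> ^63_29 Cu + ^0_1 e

Conserve mass number: A = 63 + 0, so A = 63.
Conserve atomic number: Z = 29 + 1, so Z = 30.
Z = 30 is zinc, so the species is ^63_30 Zn.

Zn-63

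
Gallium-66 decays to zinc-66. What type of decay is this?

beta-plus decay or electron capture

ΔA = 66 − 66 = 0; ΔZ = 30 − 31 = -1.
A is unchanged and Z drops by 1 — a proton has become a neutron (β⁺ emission or electron capture).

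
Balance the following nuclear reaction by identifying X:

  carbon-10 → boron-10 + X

positron

Conserve mass number: 10 = 10 + A, so A = 0.
Conserve atomic number: 6 = 5 + Z, so Z = 1.
A = 0 and Z = 1 is e⁺ — a positron.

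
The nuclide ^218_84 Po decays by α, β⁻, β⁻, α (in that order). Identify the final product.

Start: (A, Z) = (218, 84).
After α: (214, 82).
After β⁻: (214, 83).
After β⁻: (214, 84).
After α: (210, 82).
Z = 82 is lead.

Pb-210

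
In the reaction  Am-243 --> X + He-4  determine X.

Np-239

Conserve mass number: 243 = A + 4, so A = 239.
Conserve atomic number: 95 = Z + 2, so Z = 93.
Z = 93 is neptunium, so the species is Np-239.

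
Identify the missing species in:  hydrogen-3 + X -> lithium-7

Conserve mass number: 3 + A = 7, so A = 4.
Conserve atomic number: 1 + Z = 3, so Z = 2.
A = 4 and Z = 2 is helium-4 — an alpha particle.

alpha particle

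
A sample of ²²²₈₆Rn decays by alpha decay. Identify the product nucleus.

Po-218

Alpha decay: mass number changes by -4, atomic number by -2.
A: 222 − 4 = 218; Z: 86 − 2 = 84.
Z = 84 is polonium, so the daughter is ²¹⁸₈₄Po.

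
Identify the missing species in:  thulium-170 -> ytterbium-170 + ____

Conserve mass number: 170 = 170 + A, so A = 0.
Conserve atomic number: 69 = 70 + Z, so Z = -1.
A = 0 and Z = -1 is e⁻ — a beta-minus particle.

beta-minus particle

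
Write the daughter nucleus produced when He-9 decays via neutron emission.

Neutron emission: mass number changes by -1, atomic number by +0.
A: 9 − 1 = 8; Z: 2 = 2.
Z = 2 is helium, so the daughter is He-8.

He-8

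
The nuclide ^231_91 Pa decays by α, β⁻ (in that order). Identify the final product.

Start: (A, Z) = (231, 91).
After α: (227, 89).
After β⁻: (227, 90).
Z = 90 is thorium.

Th-227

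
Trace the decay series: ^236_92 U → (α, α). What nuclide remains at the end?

Ra-228

Start: (A, Z) = (236, 92).
After α: (232, 90).
After α: (228, 88).
Z = 88 is radium.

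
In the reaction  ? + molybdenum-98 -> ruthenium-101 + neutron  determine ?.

alpha particle

Conserve mass number: A + 98 = 101 + 1, so A = 4.
Conserve atomic number: Z + 42 = 44 + 0, so Z = 2.
A = 4 and Z = 2 is helium-4 — an alpha particle.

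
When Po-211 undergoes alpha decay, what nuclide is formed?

Pb-207

Alpha decay: mass number changes by -4, atomic number by -2.
A: 211 − 4 = 207; Z: 84 − 2 = 82.
Z = 82 is lead, so the daughter is Pb-207.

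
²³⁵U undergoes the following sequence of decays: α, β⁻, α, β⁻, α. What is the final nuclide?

Start: (A, Z) = (235, 92).
After α: (231, 90).
After β⁻: (231, 91).
After α: (227, 89).
After β⁻: (227, 90).
After α: (223, 88).
Z = 88 is radium.

Ra-223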